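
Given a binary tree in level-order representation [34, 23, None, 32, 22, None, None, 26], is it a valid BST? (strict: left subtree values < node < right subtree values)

Level-order array: [34, 23, None, 32, 22, None, None, 26]
Validate using subtree bounds (lo, hi): at each node, require lo < value < hi,
then recurse left with hi=value and right with lo=value.
Preorder trace (stopping at first violation):
  at node 34 with bounds (-inf, +inf): OK
  at node 23 with bounds (-inf, 34): OK
  at node 32 with bounds (-inf, 23): VIOLATION
Node 32 violates its bound: not (-inf < 32 < 23).
Result: Not a valid BST


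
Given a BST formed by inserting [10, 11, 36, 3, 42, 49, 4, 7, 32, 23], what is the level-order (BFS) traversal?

Tree insertion order: [10, 11, 36, 3, 42, 49, 4, 7, 32, 23]
Tree (level-order array): [10, 3, 11, None, 4, None, 36, None, 7, 32, 42, None, None, 23, None, None, 49]
BFS from the root, enqueuing left then right child of each popped node:
  queue [10] -> pop 10, enqueue [3, 11], visited so far: [10]
  queue [3, 11] -> pop 3, enqueue [4], visited so far: [10, 3]
  queue [11, 4] -> pop 11, enqueue [36], visited so far: [10, 3, 11]
  queue [4, 36] -> pop 4, enqueue [7], visited so far: [10, 3, 11, 4]
  queue [36, 7] -> pop 36, enqueue [32, 42], visited so far: [10, 3, 11, 4, 36]
  queue [7, 32, 42] -> pop 7, enqueue [none], visited so far: [10, 3, 11, 4, 36, 7]
  queue [32, 42] -> pop 32, enqueue [23], visited so far: [10, 3, 11, 4, 36, 7, 32]
  queue [42, 23] -> pop 42, enqueue [49], visited so far: [10, 3, 11, 4, 36, 7, 32, 42]
  queue [23, 49] -> pop 23, enqueue [none], visited so far: [10, 3, 11, 4, 36, 7, 32, 42, 23]
  queue [49] -> pop 49, enqueue [none], visited so far: [10, 3, 11, 4, 36, 7, 32, 42, 23, 49]
Result: [10, 3, 11, 4, 36, 7, 32, 42, 23, 49]


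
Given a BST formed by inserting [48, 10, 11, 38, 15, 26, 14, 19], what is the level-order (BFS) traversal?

Tree insertion order: [48, 10, 11, 38, 15, 26, 14, 19]
Tree (level-order array): [48, 10, None, None, 11, None, 38, 15, None, 14, 26, None, None, 19]
BFS from the root, enqueuing left then right child of each popped node:
  queue [48] -> pop 48, enqueue [10], visited so far: [48]
  queue [10] -> pop 10, enqueue [11], visited so far: [48, 10]
  queue [11] -> pop 11, enqueue [38], visited so far: [48, 10, 11]
  queue [38] -> pop 38, enqueue [15], visited so far: [48, 10, 11, 38]
  queue [15] -> pop 15, enqueue [14, 26], visited so far: [48, 10, 11, 38, 15]
  queue [14, 26] -> pop 14, enqueue [none], visited so far: [48, 10, 11, 38, 15, 14]
  queue [26] -> pop 26, enqueue [19], visited so far: [48, 10, 11, 38, 15, 14, 26]
  queue [19] -> pop 19, enqueue [none], visited so far: [48, 10, 11, 38, 15, 14, 26, 19]
Result: [48, 10, 11, 38, 15, 14, 26, 19]


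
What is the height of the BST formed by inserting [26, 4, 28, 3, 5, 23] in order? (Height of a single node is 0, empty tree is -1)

Insertion order: [26, 4, 28, 3, 5, 23]
Tree (level-order array): [26, 4, 28, 3, 5, None, None, None, None, None, 23]
Compute height bottom-up (empty subtree = -1):
  height(3) = 1 + max(-1, -1) = 0
  height(23) = 1 + max(-1, -1) = 0
  height(5) = 1 + max(-1, 0) = 1
  height(4) = 1 + max(0, 1) = 2
  height(28) = 1 + max(-1, -1) = 0
  height(26) = 1 + max(2, 0) = 3
Height = 3


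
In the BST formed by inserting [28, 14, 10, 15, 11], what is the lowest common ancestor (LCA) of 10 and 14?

Tree insertion order: [28, 14, 10, 15, 11]
Tree (level-order array): [28, 14, None, 10, 15, None, 11]
In a BST, the LCA of p=10, q=14 is the first node v on the
root-to-leaf path with p <= v <= q (go left if both < v, right if both > v).
Walk from root:
  at 28: both 10 and 14 < 28, go left
  at 14: 10 <= 14 <= 14, this is the LCA
LCA = 14


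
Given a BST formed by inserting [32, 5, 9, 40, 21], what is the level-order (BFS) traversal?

Tree insertion order: [32, 5, 9, 40, 21]
Tree (level-order array): [32, 5, 40, None, 9, None, None, None, 21]
BFS from the root, enqueuing left then right child of each popped node:
  queue [32] -> pop 32, enqueue [5, 40], visited so far: [32]
  queue [5, 40] -> pop 5, enqueue [9], visited so far: [32, 5]
  queue [40, 9] -> pop 40, enqueue [none], visited so far: [32, 5, 40]
  queue [9] -> pop 9, enqueue [21], visited so far: [32, 5, 40, 9]
  queue [21] -> pop 21, enqueue [none], visited so far: [32, 5, 40, 9, 21]
Result: [32, 5, 40, 9, 21]


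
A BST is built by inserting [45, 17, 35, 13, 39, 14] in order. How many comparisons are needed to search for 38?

Search path for 38: 45 -> 17 -> 35 -> 39
Found: False
Comparisons: 4


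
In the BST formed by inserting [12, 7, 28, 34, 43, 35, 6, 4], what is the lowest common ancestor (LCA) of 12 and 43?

Tree insertion order: [12, 7, 28, 34, 43, 35, 6, 4]
Tree (level-order array): [12, 7, 28, 6, None, None, 34, 4, None, None, 43, None, None, 35]
In a BST, the LCA of p=12, q=43 is the first node v on the
root-to-leaf path with p <= v <= q (go left if both < v, right if both > v).
Walk from root:
  at 12: 12 <= 12 <= 43, this is the LCA
LCA = 12


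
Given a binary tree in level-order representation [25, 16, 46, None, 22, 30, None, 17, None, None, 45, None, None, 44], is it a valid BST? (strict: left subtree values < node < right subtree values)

Level-order array: [25, 16, 46, None, 22, 30, None, 17, None, None, 45, None, None, 44]
Validate using subtree bounds (lo, hi): at each node, require lo < value < hi,
then recurse left with hi=value and right with lo=value.
Preorder trace (stopping at first violation):
  at node 25 with bounds (-inf, +inf): OK
  at node 16 with bounds (-inf, 25): OK
  at node 22 with bounds (16, 25): OK
  at node 17 with bounds (16, 22): OK
  at node 46 with bounds (25, +inf): OK
  at node 30 with bounds (25, 46): OK
  at node 45 with bounds (30, 46): OK
  at node 44 with bounds (30, 45): OK
No violation found at any node.
Result: Valid BST


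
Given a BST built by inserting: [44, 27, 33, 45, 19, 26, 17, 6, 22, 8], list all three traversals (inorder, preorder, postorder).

Tree insertion order: [44, 27, 33, 45, 19, 26, 17, 6, 22, 8]
Tree (level-order array): [44, 27, 45, 19, 33, None, None, 17, 26, None, None, 6, None, 22, None, None, 8]
Inorder (L, root, R): [6, 8, 17, 19, 22, 26, 27, 33, 44, 45]
Preorder (root, L, R): [44, 27, 19, 17, 6, 8, 26, 22, 33, 45]
Postorder (L, R, root): [8, 6, 17, 22, 26, 19, 33, 27, 45, 44]


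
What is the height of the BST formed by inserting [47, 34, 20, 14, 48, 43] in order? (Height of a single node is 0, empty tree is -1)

Insertion order: [47, 34, 20, 14, 48, 43]
Tree (level-order array): [47, 34, 48, 20, 43, None, None, 14]
Compute height bottom-up (empty subtree = -1):
  height(14) = 1 + max(-1, -1) = 0
  height(20) = 1 + max(0, -1) = 1
  height(43) = 1 + max(-1, -1) = 0
  height(34) = 1 + max(1, 0) = 2
  height(48) = 1 + max(-1, -1) = 0
  height(47) = 1 + max(2, 0) = 3
Height = 3


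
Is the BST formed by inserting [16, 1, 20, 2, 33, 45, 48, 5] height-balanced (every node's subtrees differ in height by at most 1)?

Tree (level-order array): [16, 1, 20, None, 2, None, 33, None, 5, None, 45, None, None, None, 48]
Definition: a tree is height-balanced if, at every node, |h(left) - h(right)| <= 1 (empty subtree has height -1).
Bottom-up per-node check:
  node 5: h_left=-1, h_right=-1, diff=0 [OK], height=0
  node 2: h_left=-1, h_right=0, diff=1 [OK], height=1
  node 1: h_left=-1, h_right=1, diff=2 [FAIL (|-1-1|=2 > 1)], height=2
  node 48: h_left=-1, h_right=-1, diff=0 [OK], height=0
  node 45: h_left=-1, h_right=0, diff=1 [OK], height=1
  node 33: h_left=-1, h_right=1, diff=2 [FAIL (|-1-1|=2 > 1)], height=2
  node 20: h_left=-1, h_right=2, diff=3 [FAIL (|-1-2|=3 > 1)], height=3
  node 16: h_left=2, h_right=3, diff=1 [OK], height=4
Node 1 violates the condition: |-1 - 1| = 2 > 1.
Result: Not balanced


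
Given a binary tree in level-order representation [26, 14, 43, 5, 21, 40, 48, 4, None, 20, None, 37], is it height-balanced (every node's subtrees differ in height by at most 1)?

Tree (level-order array): [26, 14, 43, 5, 21, 40, 48, 4, None, 20, None, 37]
Definition: a tree is height-balanced if, at every node, |h(left) - h(right)| <= 1 (empty subtree has height -1).
Bottom-up per-node check:
  node 4: h_left=-1, h_right=-1, diff=0 [OK], height=0
  node 5: h_left=0, h_right=-1, diff=1 [OK], height=1
  node 20: h_left=-1, h_right=-1, diff=0 [OK], height=0
  node 21: h_left=0, h_right=-1, diff=1 [OK], height=1
  node 14: h_left=1, h_right=1, diff=0 [OK], height=2
  node 37: h_left=-1, h_right=-1, diff=0 [OK], height=0
  node 40: h_left=0, h_right=-1, diff=1 [OK], height=1
  node 48: h_left=-1, h_right=-1, diff=0 [OK], height=0
  node 43: h_left=1, h_right=0, diff=1 [OK], height=2
  node 26: h_left=2, h_right=2, diff=0 [OK], height=3
All nodes satisfy the balance condition.
Result: Balanced


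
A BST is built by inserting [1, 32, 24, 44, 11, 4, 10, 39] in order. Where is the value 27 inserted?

Starting tree (level order): [1, None, 32, 24, 44, 11, None, 39, None, 4, None, None, None, None, 10]
Insertion path: 1 -> 32 -> 24
Result: insert 27 as right child of 24
Final tree (level order): [1, None, 32, 24, 44, 11, 27, 39, None, 4, None, None, None, None, None, None, 10]


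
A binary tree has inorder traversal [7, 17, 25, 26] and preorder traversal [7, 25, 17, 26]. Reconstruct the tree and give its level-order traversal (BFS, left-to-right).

Inorder:  [7, 17, 25, 26]
Preorder: [7, 25, 17, 26]
Algorithm: preorder visits root first, so consume preorder in order;
for each root, split the current inorder slice at that value into
left-subtree inorder and right-subtree inorder, then recurse.
Recursive splits:
  root=7; inorder splits into left=[], right=[17, 25, 26]
  root=25; inorder splits into left=[17], right=[26]
  root=17; inorder splits into left=[], right=[]
  root=26; inorder splits into left=[], right=[]
Reconstructed level-order: [7, 25, 17, 26]


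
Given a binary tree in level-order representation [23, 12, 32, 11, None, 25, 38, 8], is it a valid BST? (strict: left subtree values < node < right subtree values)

Level-order array: [23, 12, 32, 11, None, 25, 38, 8]
Validate using subtree bounds (lo, hi): at each node, require lo < value < hi,
then recurse left with hi=value and right with lo=value.
Preorder trace (stopping at first violation):
  at node 23 with bounds (-inf, +inf): OK
  at node 12 with bounds (-inf, 23): OK
  at node 11 with bounds (-inf, 12): OK
  at node 8 with bounds (-inf, 11): OK
  at node 32 with bounds (23, +inf): OK
  at node 25 with bounds (23, 32): OK
  at node 38 with bounds (32, +inf): OK
No violation found at any node.
Result: Valid BST


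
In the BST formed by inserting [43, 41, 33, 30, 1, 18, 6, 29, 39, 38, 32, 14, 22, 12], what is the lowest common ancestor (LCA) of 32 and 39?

Tree insertion order: [43, 41, 33, 30, 1, 18, 6, 29, 39, 38, 32, 14, 22, 12]
Tree (level-order array): [43, 41, None, 33, None, 30, 39, 1, 32, 38, None, None, 18, None, None, None, None, 6, 29, None, 14, 22, None, 12]
In a BST, the LCA of p=32, q=39 is the first node v on the
root-to-leaf path with p <= v <= q (go left if both < v, right if both > v).
Walk from root:
  at 43: both 32 and 39 < 43, go left
  at 41: both 32 and 39 < 41, go left
  at 33: 32 <= 33 <= 39, this is the LCA
LCA = 33


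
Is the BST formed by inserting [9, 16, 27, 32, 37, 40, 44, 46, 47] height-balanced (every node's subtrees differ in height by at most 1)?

Tree (level-order array): [9, None, 16, None, 27, None, 32, None, 37, None, 40, None, 44, None, 46, None, 47]
Definition: a tree is height-balanced if, at every node, |h(left) - h(right)| <= 1 (empty subtree has height -1).
Bottom-up per-node check:
  node 47: h_left=-1, h_right=-1, diff=0 [OK], height=0
  node 46: h_left=-1, h_right=0, diff=1 [OK], height=1
  node 44: h_left=-1, h_right=1, diff=2 [FAIL (|-1-1|=2 > 1)], height=2
  node 40: h_left=-1, h_right=2, diff=3 [FAIL (|-1-2|=3 > 1)], height=3
  node 37: h_left=-1, h_right=3, diff=4 [FAIL (|-1-3|=4 > 1)], height=4
  node 32: h_left=-1, h_right=4, diff=5 [FAIL (|-1-4|=5 > 1)], height=5
  node 27: h_left=-1, h_right=5, diff=6 [FAIL (|-1-5|=6 > 1)], height=6
  node 16: h_left=-1, h_right=6, diff=7 [FAIL (|-1-6|=7 > 1)], height=7
  node 9: h_left=-1, h_right=7, diff=8 [FAIL (|-1-7|=8 > 1)], height=8
Node 44 violates the condition: |-1 - 1| = 2 > 1.
Result: Not balanced


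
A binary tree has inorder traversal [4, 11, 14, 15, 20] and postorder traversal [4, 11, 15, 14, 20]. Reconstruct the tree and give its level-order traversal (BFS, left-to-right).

Inorder:   [4, 11, 14, 15, 20]
Postorder: [4, 11, 15, 14, 20]
Algorithm: postorder visits root last, so walk postorder right-to-left;
each value is the root of the current inorder slice — split it at that
value, recurse on the right subtree first, then the left.
Recursive splits:
  root=20; inorder splits into left=[4, 11, 14, 15], right=[]
  root=14; inorder splits into left=[4, 11], right=[15]
  root=15; inorder splits into left=[], right=[]
  root=11; inorder splits into left=[4], right=[]
  root=4; inorder splits into left=[], right=[]
Reconstructed level-order: [20, 14, 11, 15, 4]


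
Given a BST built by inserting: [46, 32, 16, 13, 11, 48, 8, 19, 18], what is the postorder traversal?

Tree insertion order: [46, 32, 16, 13, 11, 48, 8, 19, 18]
Tree (level-order array): [46, 32, 48, 16, None, None, None, 13, 19, 11, None, 18, None, 8]
Postorder traversal: [8, 11, 13, 18, 19, 16, 32, 48, 46]


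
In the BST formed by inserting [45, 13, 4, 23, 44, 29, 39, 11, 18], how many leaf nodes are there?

Tree built from: [45, 13, 4, 23, 44, 29, 39, 11, 18]
Tree (level-order array): [45, 13, None, 4, 23, None, 11, 18, 44, None, None, None, None, 29, None, None, 39]
Rule: A leaf has 0 children.
Per-node child counts:
  node 45: 1 child(ren)
  node 13: 2 child(ren)
  node 4: 1 child(ren)
  node 11: 0 child(ren)
  node 23: 2 child(ren)
  node 18: 0 child(ren)
  node 44: 1 child(ren)
  node 29: 1 child(ren)
  node 39: 0 child(ren)
Matching nodes: [11, 18, 39]
Count of leaf nodes: 3


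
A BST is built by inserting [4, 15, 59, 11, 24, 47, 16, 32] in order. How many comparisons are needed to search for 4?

Search path for 4: 4
Found: True
Comparisons: 1


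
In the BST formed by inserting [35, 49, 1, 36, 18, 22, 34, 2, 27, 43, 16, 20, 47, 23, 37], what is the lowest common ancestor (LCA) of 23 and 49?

Tree insertion order: [35, 49, 1, 36, 18, 22, 34, 2, 27, 43, 16, 20, 47, 23, 37]
Tree (level-order array): [35, 1, 49, None, 18, 36, None, 2, 22, None, 43, None, 16, 20, 34, 37, 47, None, None, None, None, 27, None, None, None, None, None, 23]
In a BST, the LCA of p=23, q=49 is the first node v on the
root-to-leaf path with p <= v <= q (go left if both < v, right if both > v).
Walk from root:
  at 35: 23 <= 35 <= 49, this is the LCA
LCA = 35


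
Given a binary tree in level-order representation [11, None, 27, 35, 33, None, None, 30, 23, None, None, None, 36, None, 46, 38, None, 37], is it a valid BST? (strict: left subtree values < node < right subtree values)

Level-order array: [11, None, 27, 35, 33, None, None, 30, 23, None, None, None, 36, None, 46, 38, None, 37]
Validate using subtree bounds (lo, hi): at each node, require lo < value < hi,
then recurse left with hi=value and right with lo=value.
Preorder trace (stopping at first violation):
  at node 11 with bounds (-inf, +inf): OK
  at node 27 with bounds (11, +inf): OK
  at node 35 with bounds (11, 27): VIOLATION
Node 35 violates its bound: not (11 < 35 < 27).
Result: Not a valid BST


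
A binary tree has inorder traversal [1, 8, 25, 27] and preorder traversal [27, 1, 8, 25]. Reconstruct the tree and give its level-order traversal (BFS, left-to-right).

Inorder:  [1, 8, 25, 27]
Preorder: [27, 1, 8, 25]
Algorithm: preorder visits root first, so consume preorder in order;
for each root, split the current inorder slice at that value into
left-subtree inorder and right-subtree inorder, then recurse.
Recursive splits:
  root=27; inorder splits into left=[1, 8, 25], right=[]
  root=1; inorder splits into left=[], right=[8, 25]
  root=8; inorder splits into left=[], right=[25]
  root=25; inorder splits into left=[], right=[]
Reconstructed level-order: [27, 1, 8, 25]


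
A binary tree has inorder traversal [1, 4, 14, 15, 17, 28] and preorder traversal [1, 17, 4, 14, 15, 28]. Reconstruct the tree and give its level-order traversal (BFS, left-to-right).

Inorder:  [1, 4, 14, 15, 17, 28]
Preorder: [1, 17, 4, 14, 15, 28]
Algorithm: preorder visits root first, so consume preorder in order;
for each root, split the current inorder slice at that value into
left-subtree inorder and right-subtree inorder, then recurse.
Recursive splits:
  root=1; inorder splits into left=[], right=[4, 14, 15, 17, 28]
  root=17; inorder splits into left=[4, 14, 15], right=[28]
  root=4; inorder splits into left=[], right=[14, 15]
  root=14; inorder splits into left=[], right=[15]
  root=15; inorder splits into left=[], right=[]
  root=28; inorder splits into left=[], right=[]
Reconstructed level-order: [1, 17, 4, 28, 14, 15]


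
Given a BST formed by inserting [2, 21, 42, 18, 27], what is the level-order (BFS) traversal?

Tree insertion order: [2, 21, 42, 18, 27]
Tree (level-order array): [2, None, 21, 18, 42, None, None, 27]
BFS from the root, enqueuing left then right child of each popped node:
  queue [2] -> pop 2, enqueue [21], visited so far: [2]
  queue [21] -> pop 21, enqueue [18, 42], visited so far: [2, 21]
  queue [18, 42] -> pop 18, enqueue [none], visited so far: [2, 21, 18]
  queue [42] -> pop 42, enqueue [27], visited so far: [2, 21, 18, 42]
  queue [27] -> pop 27, enqueue [none], visited so far: [2, 21, 18, 42, 27]
Result: [2, 21, 18, 42, 27]


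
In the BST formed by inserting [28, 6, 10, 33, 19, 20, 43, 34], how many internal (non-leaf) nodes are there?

Tree built from: [28, 6, 10, 33, 19, 20, 43, 34]
Tree (level-order array): [28, 6, 33, None, 10, None, 43, None, 19, 34, None, None, 20]
Rule: An internal node has at least one child.
Per-node child counts:
  node 28: 2 child(ren)
  node 6: 1 child(ren)
  node 10: 1 child(ren)
  node 19: 1 child(ren)
  node 20: 0 child(ren)
  node 33: 1 child(ren)
  node 43: 1 child(ren)
  node 34: 0 child(ren)
Matching nodes: [28, 6, 10, 19, 33, 43]
Count of internal (non-leaf) nodes: 6


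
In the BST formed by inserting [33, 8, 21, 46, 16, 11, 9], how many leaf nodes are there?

Tree built from: [33, 8, 21, 46, 16, 11, 9]
Tree (level-order array): [33, 8, 46, None, 21, None, None, 16, None, 11, None, 9]
Rule: A leaf has 0 children.
Per-node child counts:
  node 33: 2 child(ren)
  node 8: 1 child(ren)
  node 21: 1 child(ren)
  node 16: 1 child(ren)
  node 11: 1 child(ren)
  node 9: 0 child(ren)
  node 46: 0 child(ren)
Matching nodes: [9, 46]
Count of leaf nodes: 2


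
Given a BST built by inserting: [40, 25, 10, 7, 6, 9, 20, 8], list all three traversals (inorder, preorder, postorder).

Tree insertion order: [40, 25, 10, 7, 6, 9, 20, 8]
Tree (level-order array): [40, 25, None, 10, None, 7, 20, 6, 9, None, None, None, None, 8]
Inorder (L, root, R): [6, 7, 8, 9, 10, 20, 25, 40]
Preorder (root, L, R): [40, 25, 10, 7, 6, 9, 8, 20]
Postorder (L, R, root): [6, 8, 9, 7, 20, 10, 25, 40]


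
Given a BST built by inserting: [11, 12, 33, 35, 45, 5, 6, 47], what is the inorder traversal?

Tree insertion order: [11, 12, 33, 35, 45, 5, 6, 47]
Tree (level-order array): [11, 5, 12, None, 6, None, 33, None, None, None, 35, None, 45, None, 47]
Inorder traversal: [5, 6, 11, 12, 33, 35, 45, 47]


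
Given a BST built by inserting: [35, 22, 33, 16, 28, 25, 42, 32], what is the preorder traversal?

Tree insertion order: [35, 22, 33, 16, 28, 25, 42, 32]
Tree (level-order array): [35, 22, 42, 16, 33, None, None, None, None, 28, None, 25, 32]
Preorder traversal: [35, 22, 16, 33, 28, 25, 32, 42]


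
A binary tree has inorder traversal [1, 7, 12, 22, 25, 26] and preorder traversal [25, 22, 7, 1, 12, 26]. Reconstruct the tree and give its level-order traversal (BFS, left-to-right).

Inorder:  [1, 7, 12, 22, 25, 26]
Preorder: [25, 22, 7, 1, 12, 26]
Algorithm: preorder visits root first, so consume preorder in order;
for each root, split the current inorder slice at that value into
left-subtree inorder and right-subtree inorder, then recurse.
Recursive splits:
  root=25; inorder splits into left=[1, 7, 12, 22], right=[26]
  root=22; inorder splits into left=[1, 7, 12], right=[]
  root=7; inorder splits into left=[1], right=[12]
  root=1; inorder splits into left=[], right=[]
  root=12; inorder splits into left=[], right=[]
  root=26; inorder splits into left=[], right=[]
Reconstructed level-order: [25, 22, 26, 7, 1, 12]


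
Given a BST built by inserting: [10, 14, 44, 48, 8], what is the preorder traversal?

Tree insertion order: [10, 14, 44, 48, 8]
Tree (level-order array): [10, 8, 14, None, None, None, 44, None, 48]
Preorder traversal: [10, 8, 14, 44, 48]


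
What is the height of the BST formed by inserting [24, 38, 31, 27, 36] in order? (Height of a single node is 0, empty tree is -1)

Insertion order: [24, 38, 31, 27, 36]
Tree (level-order array): [24, None, 38, 31, None, 27, 36]
Compute height bottom-up (empty subtree = -1):
  height(27) = 1 + max(-1, -1) = 0
  height(36) = 1 + max(-1, -1) = 0
  height(31) = 1 + max(0, 0) = 1
  height(38) = 1 + max(1, -1) = 2
  height(24) = 1 + max(-1, 2) = 3
Height = 3


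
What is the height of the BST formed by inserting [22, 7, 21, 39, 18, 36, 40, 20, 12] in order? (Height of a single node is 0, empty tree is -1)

Insertion order: [22, 7, 21, 39, 18, 36, 40, 20, 12]
Tree (level-order array): [22, 7, 39, None, 21, 36, 40, 18, None, None, None, None, None, 12, 20]
Compute height bottom-up (empty subtree = -1):
  height(12) = 1 + max(-1, -1) = 0
  height(20) = 1 + max(-1, -1) = 0
  height(18) = 1 + max(0, 0) = 1
  height(21) = 1 + max(1, -1) = 2
  height(7) = 1 + max(-1, 2) = 3
  height(36) = 1 + max(-1, -1) = 0
  height(40) = 1 + max(-1, -1) = 0
  height(39) = 1 + max(0, 0) = 1
  height(22) = 1 + max(3, 1) = 4
Height = 4


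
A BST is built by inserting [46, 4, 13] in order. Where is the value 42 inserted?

Starting tree (level order): [46, 4, None, None, 13]
Insertion path: 46 -> 4 -> 13
Result: insert 42 as right child of 13
Final tree (level order): [46, 4, None, None, 13, None, 42]


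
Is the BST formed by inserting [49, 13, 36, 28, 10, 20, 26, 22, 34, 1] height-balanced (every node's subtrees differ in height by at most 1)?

Tree (level-order array): [49, 13, None, 10, 36, 1, None, 28, None, None, None, 20, 34, None, 26, None, None, 22]
Definition: a tree is height-balanced if, at every node, |h(left) - h(right)| <= 1 (empty subtree has height -1).
Bottom-up per-node check:
  node 1: h_left=-1, h_right=-1, diff=0 [OK], height=0
  node 10: h_left=0, h_right=-1, diff=1 [OK], height=1
  node 22: h_left=-1, h_right=-1, diff=0 [OK], height=0
  node 26: h_left=0, h_right=-1, diff=1 [OK], height=1
  node 20: h_left=-1, h_right=1, diff=2 [FAIL (|-1-1|=2 > 1)], height=2
  node 34: h_left=-1, h_right=-1, diff=0 [OK], height=0
  node 28: h_left=2, h_right=0, diff=2 [FAIL (|2-0|=2 > 1)], height=3
  node 36: h_left=3, h_right=-1, diff=4 [FAIL (|3--1|=4 > 1)], height=4
  node 13: h_left=1, h_right=4, diff=3 [FAIL (|1-4|=3 > 1)], height=5
  node 49: h_left=5, h_right=-1, diff=6 [FAIL (|5--1|=6 > 1)], height=6
Node 20 violates the condition: |-1 - 1| = 2 > 1.
Result: Not balanced


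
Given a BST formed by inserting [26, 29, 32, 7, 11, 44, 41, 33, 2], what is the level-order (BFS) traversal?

Tree insertion order: [26, 29, 32, 7, 11, 44, 41, 33, 2]
Tree (level-order array): [26, 7, 29, 2, 11, None, 32, None, None, None, None, None, 44, 41, None, 33]
BFS from the root, enqueuing left then right child of each popped node:
  queue [26] -> pop 26, enqueue [7, 29], visited so far: [26]
  queue [7, 29] -> pop 7, enqueue [2, 11], visited so far: [26, 7]
  queue [29, 2, 11] -> pop 29, enqueue [32], visited so far: [26, 7, 29]
  queue [2, 11, 32] -> pop 2, enqueue [none], visited so far: [26, 7, 29, 2]
  queue [11, 32] -> pop 11, enqueue [none], visited so far: [26, 7, 29, 2, 11]
  queue [32] -> pop 32, enqueue [44], visited so far: [26, 7, 29, 2, 11, 32]
  queue [44] -> pop 44, enqueue [41], visited so far: [26, 7, 29, 2, 11, 32, 44]
  queue [41] -> pop 41, enqueue [33], visited so far: [26, 7, 29, 2, 11, 32, 44, 41]
  queue [33] -> pop 33, enqueue [none], visited so far: [26, 7, 29, 2, 11, 32, 44, 41, 33]
Result: [26, 7, 29, 2, 11, 32, 44, 41, 33]


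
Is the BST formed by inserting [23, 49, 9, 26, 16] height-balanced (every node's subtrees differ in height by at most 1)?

Tree (level-order array): [23, 9, 49, None, 16, 26]
Definition: a tree is height-balanced if, at every node, |h(left) - h(right)| <= 1 (empty subtree has height -1).
Bottom-up per-node check:
  node 16: h_left=-1, h_right=-1, diff=0 [OK], height=0
  node 9: h_left=-1, h_right=0, diff=1 [OK], height=1
  node 26: h_left=-1, h_right=-1, diff=0 [OK], height=0
  node 49: h_left=0, h_right=-1, diff=1 [OK], height=1
  node 23: h_left=1, h_right=1, diff=0 [OK], height=2
All nodes satisfy the balance condition.
Result: Balanced


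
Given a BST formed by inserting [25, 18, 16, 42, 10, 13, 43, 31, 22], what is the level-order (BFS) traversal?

Tree insertion order: [25, 18, 16, 42, 10, 13, 43, 31, 22]
Tree (level-order array): [25, 18, 42, 16, 22, 31, 43, 10, None, None, None, None, None, None, None, None, 13]
BFS from the root, enqueuing left then right child of each popped node:
  queue [25] -> pop 25, enqueue [18, 42], visited so far: [25]
  queue [18, 42] -> pop 18, enqueue [16, 22], visited so far: [25, 18]
  queue [42, 16, 22] -> pop 42, enqueue [31, 43], visited so far: [25, 18, 42]
  queue [16, 22, 31, 43] -> pop 16, enqueue [10], visited so far: [25, 18, 42, 16]
  queue [22, 31, 43, 10] -> pop 22, enqueue [none], visited so far: [25, 18, 42, 16, 22]
  queue [31, 43, 10] -> pop 31, enqueue [none], visited so far: [25, 18, 42, 16, 22, 31]
  queue [43, 10] -> pop 43, enqueue [none], visited so far: [25, 18, 42, 16, 22, 31, 43]
  queue [10] -> pop 10, enqueue [13], visited so far: [25, 18, 42, 16, 22, 31, 43, 10]
  queue [13] -> pop 13, enqueue [none], visited so far: [25, 18, 42, 16, 22, 31, 43, 10, 13]
Result: [25, 18, 42, 16, 22, 31, 43, 10, 13]


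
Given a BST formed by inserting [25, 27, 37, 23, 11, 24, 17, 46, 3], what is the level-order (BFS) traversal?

Tree insertion order: [25, 27, 37, 23, 11, 24, 17, 46, 3]
Tree (level-order array): [25, 23, 27, 11, 24, None, 37, 3, 17, None, None, None, 46]
BFS from the root, enqueuing left then right child of each popped node:
  queue [25] -> pop 25, enqueue [23, 27], visited so far: [25]
  queue [23, 27] -> pop 23, enqueue [11, 24], visited so far: [25, 23]
  queue [27, 11, 24] -> pop 27, enqueue [37], visited so far: [25, 23, 27]
  queue [11, 24, 37] -> pop 11, enqueue [3, 17], visited so far: [25, 23, 27, 11]
  queue [24, 37, 3, 17] -> pop 24, enqueue [none], visited so far: [25, 23, 27, 11, 24]
  queue [37, 3, 17] -> pop 37, enqueue [46], visited so far: [25, 23, 27, 11, 24, 37]
  queue [3, 17, 46] -> pop 3, enqueue [none], visited so far: [25, 23, 27, 11, 24, 37, 3]
  queue [17, 46] -> pop 17, enqueue [none], visited so far: [25, 23, 27, 11, 24, 37, 3, 17]
  queue [46] -> pop 46, enqueue [none], visited so far: [25, 23, 27, 11, 24, 37, 3, 17, 46]
Result: [25, 23, 27, 11, 24, 37, 3, 17, 46]


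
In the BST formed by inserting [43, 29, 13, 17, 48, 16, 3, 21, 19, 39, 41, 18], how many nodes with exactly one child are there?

Tree built from: [43, 29, 13, 17, 48, 16, 3, 21, 19, 39, 41, 18]
Tree (level-order array): [43, 29, 48, 13, 39, None, None, 3, 17, None, 41, None, None, 16, 21, None, None, None, None, 19, None, 18]
Rule: These are nodes with exactly 1 non-null child.
Per-node child counts:
  node 43: 2 child(ren)
  node 29: 2 child(ren)
  node 13: 2 child(ren)
  node 3: 0 child(ren)
  node 17: 2 child(ren)
  node 16: 0 child(ren)
  node 21: 1 child(ren)
  node 19: 1 child(ren)
  node 18: 0 child(ren)
  node 39: 1 child(ren)
  node 41: 0 child(ren)
  node 48: 0 child(ren)
Matching nodes: [21, 19, 39]
Count of nodes with exactly one child: 3


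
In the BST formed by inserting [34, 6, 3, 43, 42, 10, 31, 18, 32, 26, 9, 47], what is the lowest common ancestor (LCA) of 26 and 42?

Tree insertion order: [34, 6, 3, 43, 42, 10, 31, 18, 32, 26, 9, 47]
Tree (level-order array): [34, 6, 43, 3, 10, 42, 47, None, None, 9, 31, None, None, None, None, None, None, 18, 32, None, 26]
In a BST, the LCA of p=26, q=42 is the first node v on the
root-to-leaf path with p <= v <= q (go left if both < v, right if both > v).
Walk from root:
  at 34: 26 <= 34 <= 42, this is the LCA
LCA = 34


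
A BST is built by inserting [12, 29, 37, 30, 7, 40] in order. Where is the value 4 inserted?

Starting tree (level order): [12, 7, 29, None, None, None, 37, 30, 40]
Insertion path: 12 -> 7
Result: insert 4 as left child of 7
Final tree (level order): [12, 7, 29, 4, None, None, 37, None, None, 30, 40]


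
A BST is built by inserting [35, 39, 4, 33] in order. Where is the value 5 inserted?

Starting tree (level order): [35, 4, 39, None, 33]
Insertion path: 35 -> 4 -> 33
Result: insert 5 as left child of 33
Final tree (level order): [35, 4, 39, None, 33, None, None, 5]


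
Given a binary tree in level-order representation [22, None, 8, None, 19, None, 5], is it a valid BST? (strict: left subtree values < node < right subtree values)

Level-order array: [22, None, 8, None, 19, None, 5]
Validate using subtree bounds (lo, hi): at each node, require lo < value < hi,
then recurse left with hi=value and right with lo=value.
Preorder trace (stopping at first violation):
  at node 22 with bounds (-inf, +inf): OK
  at node 8 with bounds (22, +inf): VIOLATION
Node 8 violates its bound: not (22 < 8 < +inf).
Result: Not a valid BST


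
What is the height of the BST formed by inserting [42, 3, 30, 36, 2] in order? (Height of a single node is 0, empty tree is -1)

Insertion order: [42, 3, 30, 36, 2]
Tree (level-order array): [42, 3, None, 2, 30, None, None, None, 36]
Compute height bottom-up (empty subtree = -1):
  height(2) = 1 + max(-1, -1) = 0
  height(36) = 1 + max(-1, -1) = 0
  height(30) = 1 + max(-1, 0) = 1
  height(3) = 1 + max(0, 1) = 2
  height(42) = 1 + max(2, -1) = 3
Height = 3


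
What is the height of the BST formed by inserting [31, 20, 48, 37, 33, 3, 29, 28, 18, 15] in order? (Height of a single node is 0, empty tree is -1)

Insertion order: [31, 20, 48, 37, 33, 3, 29, 28, 18, 15]
Tree (level-order array): [31, 20, 48, 3, 29, 37, None, None, 18, 28, None, 33, None, 15]
Compute height bottom-up (empty subtree = -1):
  height(15) = 1 + max(-1, -1) = 0
  height(18) = 1 + max(0, -1) = 1
  height(3) = 1 + max(-1, 1) = 2
  height(28) = 1 + max(-1, -1) = 0
  height(29) = 1 + max(0, -1) = 1
  height(20) = 1 + max(2, 1) = 3
  height(33) = 1 + max(-1, -1) = 0
  height(37) = 1 + max(0, -1) = 1
  height(48) = 1 + max(1, -1) = 2
  height(31) = 1 + max(3, 2) = 4
Height = 4


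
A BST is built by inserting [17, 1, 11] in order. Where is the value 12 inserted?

Starting tree (level order): [17, 1, None, None, 11]
Insertion path: 17 -> 1 -> 11
Result: insert 12 as right child of 11
Final tree (level order): [17, 1, None, None, 11, None, 12]


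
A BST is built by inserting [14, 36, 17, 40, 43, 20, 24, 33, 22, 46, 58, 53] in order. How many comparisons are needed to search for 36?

Search path for 36: 14 -> 36
Found: True
Comparisons: 2


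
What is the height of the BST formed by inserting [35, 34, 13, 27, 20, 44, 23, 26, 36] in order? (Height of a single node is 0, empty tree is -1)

Insertion order: [35, 34, 13, 27, 20, 44, 23, 26, 36]
Tree (level-order array): [35, 34, 44, 13, None, 36, None, None, 27, None, None, 20, None, None, 23, None, 26]
Compute height bottom-up (empty subtree = -1):
  height(26) = 1 + max(-1, -1) = 0
  height(23) = 1 + max(-1, 0) = 1
  height(20) = 1 + max(-1, 1) = 2
  height(27) = 1 + max(2, -1) = 3
  height(13) = 1 + max(-1, 3) = 4
  height(34) = 1 + max(4, -1) = 5
  height(36) = 1 + max(-1, -1) = 0
  height(44) = 1 + max(0, -1) = 1
  height(35) = 1 + max(5, 1) = 6
Height = 6


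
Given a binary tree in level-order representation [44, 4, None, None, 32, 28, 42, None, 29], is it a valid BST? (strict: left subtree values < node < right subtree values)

Level-order array: [44, 4, None, None, 32, 28, 42, None, 29]
Validate using subtree bounds (lo, hi): at each node, require lo < value < hi,
then recurse left with hi=value and right with lo=value.
Preorder trace (stopping at first violation):
  at node 44 with bounds (-inf, +inf): OK
  at node 4 with bounds (-inf, 44): OK
  at node 32 with bounds (4, 44): OK
  at node 28 with bounds (4, 32): OK
  at node 29 with bounds (28, 32): OK
  at node 42 with bounds (32, 44): OK
No violation found at any node.
Result: Valid BST


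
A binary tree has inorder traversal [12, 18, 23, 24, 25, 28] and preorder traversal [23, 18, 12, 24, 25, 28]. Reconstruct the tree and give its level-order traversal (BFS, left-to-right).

Inorder:  [12, 18, 23, 24, 25, 28]
Preorder: [23, 18, 12, 24, 25, 28]
Algorithm: preorder visits root first, so consume preorder in order;
for each root, split the current inorder slice at that value into
left-subtree inorder and right-subtree inorder, then recurse.
Recursive splits:
  root=23; inorder splits into left=[12, 18], right=[24, 25, 28]
  root=18; inorder splits into left=[12], right=[]
  root=12; inorder splits into left=[], right=[]
  root=24; inorder splits into left=[], right=[25, 28]
  root=25; inorder splits into left=[], right=[28]
  root=28; inorder splits into left=[], right=[]
Reconstructed level-order: [23, 18, 24, 12, 25, 28]


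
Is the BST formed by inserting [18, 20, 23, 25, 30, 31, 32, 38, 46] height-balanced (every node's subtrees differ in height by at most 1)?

Tree (level-order array): [18, None, 20, None, 23, None, 25, None, 30, None, 31, None, 32, None, 38, None, 46]
Definition: a tree is height-balanced if, at every node, |h(left) - h(right)| <= 1 (empty subtree has height -1).
Bottom-up per-node check:
  node 46: h_left=-1, h_right=-1, diff=0 [OK], height=0
  node 38: h_left=-1, h_right=0, diff=1 [OK], height=1
  node 32: h_left=-1, h_right=1, diff=2 [FAIL (|-1-1|=2 > 1)], height=2
  node 31: h_left=-1, h_right=2, diff=3 [FAIL (|-1-2|=3 > 1)], height=3
  node 30: h_left=-1, h_right=3, diff=4 [FAIL (|-1-3|=4 > 1)], height=4
  node 25: h_left=-1, h_right=4, diff=5 [FAIL (|-1-4|=5 > 1)], height=5
  node 23: h_left=-1, h_right=5, diff=6 [FAIL (|-1-5|=6 > 1)], height=6
  node 20: h_left=-1, h_right=6, diff=7 [FAIL (|-1-6|=7 > 1)], height=7
  node 18: h_left=-1, h_right=7, diff=8 [FAIL (|-1-7|=8 > 1)], height=8
Node 32 violates the condition: |-1 - 1| = 2 > 1.
Result: Not balanced


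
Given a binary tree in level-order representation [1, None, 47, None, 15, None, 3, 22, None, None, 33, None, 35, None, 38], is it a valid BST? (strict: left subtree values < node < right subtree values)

Level-order array: [1, None, 47, None, 15, None, 3, 22, None, None, 33, None, 35, None, 38]
Validate using subtree bounds (lo, hi): at each node, require lo < value < hi,
then recurse left with hi=value and right with lo=value.
Preorder trace (stopping at first violation):
  at node 1 with bounds (-inf, +inf): OK
  at node 47 with bounds (1, +inf): OK
  at node 15 with bounds (47, +inf): VIOLATION
Node 15 violates its bound: not (47 < 15 < +inf).
Result: Not a valid BST


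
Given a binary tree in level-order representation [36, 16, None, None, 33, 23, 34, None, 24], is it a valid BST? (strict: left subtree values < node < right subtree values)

Level-order array: [36, 16, None, None, 33, 23, 34, None, 24]
Validate using subtree bounds (lo, hi): at each node, require lo < value < hi,
then recurse left with hi=value and right with lo=value.
Preorder trace (stopping at first violation):
  at node 36 with bounds (-inf, +inf): OK
  at node 16 with bounds (-inf, 36): OK
  at node 33 with bounds (16, 36): OK
  at node 23 with bounds (16, 33): OK
  at node 24 with bounds (23, 33): OK
  at node 34 with bounds (33, 36): OK
No violation found at any node.
Result: Valid BST


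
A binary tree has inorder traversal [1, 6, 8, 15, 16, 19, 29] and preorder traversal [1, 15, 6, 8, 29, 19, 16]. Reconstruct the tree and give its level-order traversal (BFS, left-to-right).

Inorder:  [1, 6, 8, 15, 16, 19, 29]
Preorder: [1, 15, 6, 8, 29, 19, 16]
Algorithm: preorder visits root first, so consume preorder in order;
for each root, split the current inorder slice at that value into
left-subtree inorder and right-subtree inorder, then recurse.
Recursive splits:
  root=1; inorder splits into left=[], right=[6, 8, 15, 16, 19, 29]
  root=15; inorder splits into left=[6, 8], right=[16, 19, 29]
  root=6; inorder splits into left=[], right=[8]
  root=8; inorder splits into left=[], right=[]
  root=29; inorder splits into left=[16, 19], right=[]
  root=19; inorder splits into left=[16], right=[]
  root=16; inorder splits into left=[], right=[]
Reconstructed level-order: [1, 15, 6, 29, 8, 19, 16]


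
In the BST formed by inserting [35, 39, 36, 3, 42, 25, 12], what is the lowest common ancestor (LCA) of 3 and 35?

Tree insertion order: [35, 39, 36, 3, 42, 25, 12]
Tree (level-order array): [35, 3, 39, None, 25, 36, 42, 12]
In a BST, the LCA of p=3, q=35 is the first node v on the
root-to-leaf path with p <= v <= q (go left if both < v, right if both > v).
Walk from root:
  at 35: 3 <= 35 <= 35, this is the LCA
LCA = 35


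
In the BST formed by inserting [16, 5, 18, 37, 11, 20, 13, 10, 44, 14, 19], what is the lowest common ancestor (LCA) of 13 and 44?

Tree insertion order: [16, 5, 18, 37, 11, 20, 13, 10, 44, 14, 19]
Tree (level-order array): [16, 5, 18, None, 11, None, 37, 10, 13, 20, 44, None, None, None, 14, 19]
In a BST, the LCA of p=13, q=44 is the first node v on the
root-to-leaf path with p <= v <= q (go left if both < v, right if both > v).
Walk from root:
  at 16: 13 <= 16 <= 44, this is the LCA
LCA = 16


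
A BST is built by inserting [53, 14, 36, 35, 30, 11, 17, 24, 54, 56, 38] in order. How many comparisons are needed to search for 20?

Search path for 20: 53 -> 14 -> 36 -> 35 -> 30 -> 17 -> 24
Found: False
Comparisons: 7


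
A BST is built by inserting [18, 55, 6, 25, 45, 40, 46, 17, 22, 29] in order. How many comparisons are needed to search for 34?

Search path for 34: 18 -> 55 -> 25 -> 45 -> 40 -> 29
Found: False
Comparisons: 6


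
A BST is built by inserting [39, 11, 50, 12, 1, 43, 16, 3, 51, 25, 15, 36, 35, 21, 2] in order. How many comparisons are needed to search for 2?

Search path for 2: 39 -> 11 -> 1 -> 3 -> 2
Found: True
Comparisons: 5


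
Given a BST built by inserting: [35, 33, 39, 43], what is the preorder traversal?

Tree insertion order: [35, 33, 39, 43]
Tree (level-order array): [35, 33, 39, None, None, None, 43]
Preorder traversal: [35, 33, 39, 43]


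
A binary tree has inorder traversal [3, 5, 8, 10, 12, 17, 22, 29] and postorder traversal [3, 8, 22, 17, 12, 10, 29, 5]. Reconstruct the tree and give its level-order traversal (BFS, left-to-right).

Inorder:   [3, 5, 8, 10, 12, 17, 22, 29]
Postorder: [3, 8, 22, 17, 12, 10, 29, 5]
Algorithm: postorder visits root last, so walk postorder right-to-left;
each value is the root of the current inorder slice — split it at that
value, recurse on the right subtree first, then the left.
Recursive splits:
  root=5; inorder splits into left=[3], right=[8, 10, 12, 17, 22, 29]
  root=29; inorder splits into left=[8, 10, 12, 17, 22], right=[]
  root=10; inorder splits into left=[8], right=[12, 17, 22]
  root=12; inorder splits into left=[], right=[17, 22]
  root=17; inorder splits into left=[], right=[22]
  root=22; inorder splits into left=[], right=[]
  root=8; inorder splits into left=[], right=[]
  root=3; inorder splits into left=[], right=[]
Reconstructed level-order: [5, 3, 29, 10, 8, 12, 17, 22]


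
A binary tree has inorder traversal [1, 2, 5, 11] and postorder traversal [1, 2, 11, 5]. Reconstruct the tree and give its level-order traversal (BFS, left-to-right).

Inorder:   [1, 2, 5, 11]
Postorder: [1, 2, 11, 5]
Algorithm: postorder visits root last, so walk postorder right-to-left;
each value is the root of the current inorder slice — split it at that
value, recurse on the right subtree first, then the left.
Recursive splits:
  root=5; inorder splits into left=[1, 2], right=[11]
  root=11; inorder splits into left=[], right=[]
  root=2; inorder splits into left=[1], right=[]
  root=1; inorder splits into left=[], right=[]
Reconstructed level-order: [5, 2, 11, 1]
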